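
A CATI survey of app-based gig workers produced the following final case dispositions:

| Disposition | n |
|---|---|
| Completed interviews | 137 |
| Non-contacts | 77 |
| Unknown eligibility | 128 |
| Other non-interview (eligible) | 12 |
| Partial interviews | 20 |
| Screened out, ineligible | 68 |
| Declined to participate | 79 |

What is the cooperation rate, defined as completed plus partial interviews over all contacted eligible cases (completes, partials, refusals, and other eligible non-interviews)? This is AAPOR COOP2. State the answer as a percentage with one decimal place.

Numerator: 137 + 20 = 157
Denominator: 137 + 20 + 79 + 12 = 248
COOP2 = 157 / 248 = 0.6331

63.3%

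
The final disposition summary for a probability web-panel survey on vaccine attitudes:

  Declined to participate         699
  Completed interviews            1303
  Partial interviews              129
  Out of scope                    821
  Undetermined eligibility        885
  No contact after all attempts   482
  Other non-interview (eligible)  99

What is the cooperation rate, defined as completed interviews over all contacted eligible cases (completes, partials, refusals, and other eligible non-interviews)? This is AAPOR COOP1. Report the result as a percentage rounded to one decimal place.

Num → 1303
Denominator → 1303 + 129 + 699 + 99 = 2230
COOP1 = 1303 / 2230 = 0.5843

58.4%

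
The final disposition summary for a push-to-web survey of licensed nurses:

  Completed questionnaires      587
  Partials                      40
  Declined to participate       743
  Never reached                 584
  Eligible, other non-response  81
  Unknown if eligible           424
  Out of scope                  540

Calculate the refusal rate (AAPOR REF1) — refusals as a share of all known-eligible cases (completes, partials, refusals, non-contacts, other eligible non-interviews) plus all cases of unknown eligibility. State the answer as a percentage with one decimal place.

30.2%

Numerator → 743
Denom → 587 + 40 + 743 + 584 + 81 + 424 = 2459
REF1 = 743 / 2459 = 0.3022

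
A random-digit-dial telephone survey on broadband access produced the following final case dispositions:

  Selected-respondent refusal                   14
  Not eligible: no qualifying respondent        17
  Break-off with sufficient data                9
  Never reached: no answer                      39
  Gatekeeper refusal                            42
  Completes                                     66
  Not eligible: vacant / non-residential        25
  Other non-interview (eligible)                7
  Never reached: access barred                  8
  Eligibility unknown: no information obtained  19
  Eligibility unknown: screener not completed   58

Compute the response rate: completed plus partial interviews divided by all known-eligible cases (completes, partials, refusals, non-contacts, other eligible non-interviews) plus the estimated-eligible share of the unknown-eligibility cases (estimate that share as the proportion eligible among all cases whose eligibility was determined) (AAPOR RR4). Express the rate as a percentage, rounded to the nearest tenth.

Refused = 42 + 14 = 56
Non-contacts = 39 + 8 = 47
Unknown if eligible = 58 + 19 = 77
Screened out, ineligible = 17 + 25 = 42
Top: 66 + 9 = 75
Determined eligible: 66 + 9 + 56 + 47 + 7 = 185
e = 185 / (185 + 42) = 185 / 227 = 0.8150
Eligible share of unknowns: 0.8150 × 77 = 62.75
Denominator: 185 + 62.75 = 247.75
RR4 = 75 / 247.75 = 0.3027

30.3%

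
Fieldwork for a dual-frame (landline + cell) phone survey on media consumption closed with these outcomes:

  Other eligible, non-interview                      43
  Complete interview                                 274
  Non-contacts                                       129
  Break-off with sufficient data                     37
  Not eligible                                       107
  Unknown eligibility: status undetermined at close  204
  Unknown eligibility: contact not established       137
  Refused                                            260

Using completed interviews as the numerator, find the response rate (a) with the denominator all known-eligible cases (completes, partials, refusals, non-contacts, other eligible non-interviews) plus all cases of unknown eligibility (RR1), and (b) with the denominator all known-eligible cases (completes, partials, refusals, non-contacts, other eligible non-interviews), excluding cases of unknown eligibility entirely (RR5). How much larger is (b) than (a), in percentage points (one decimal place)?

Unknown eligibility = 137 + 204 = 341
Num → 274
Base → 274 + 37 + 260 + 129 + 43 + 341 = 1084
RR1 = 274 / 1084 = 0.2528
Base → 274 + 37 + 260 + 129 + 43 = 743
RR5 = 274 / 743 = 0.3688
Difference = 36.88 − 25.28 = 11.60 percentage points

11.6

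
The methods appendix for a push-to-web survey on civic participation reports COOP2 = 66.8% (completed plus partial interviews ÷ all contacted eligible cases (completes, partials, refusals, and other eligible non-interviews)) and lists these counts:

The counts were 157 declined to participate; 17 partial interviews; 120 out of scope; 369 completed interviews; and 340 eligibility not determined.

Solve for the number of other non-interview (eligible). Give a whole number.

35

Top = 369 + 17 = 386
COOP2 = 386 / D = 0.668
D = 386 / 0.668 = 577.8
Rest of base = 543
other non-interview (eligible) = 577.8 − 543 ≈ 35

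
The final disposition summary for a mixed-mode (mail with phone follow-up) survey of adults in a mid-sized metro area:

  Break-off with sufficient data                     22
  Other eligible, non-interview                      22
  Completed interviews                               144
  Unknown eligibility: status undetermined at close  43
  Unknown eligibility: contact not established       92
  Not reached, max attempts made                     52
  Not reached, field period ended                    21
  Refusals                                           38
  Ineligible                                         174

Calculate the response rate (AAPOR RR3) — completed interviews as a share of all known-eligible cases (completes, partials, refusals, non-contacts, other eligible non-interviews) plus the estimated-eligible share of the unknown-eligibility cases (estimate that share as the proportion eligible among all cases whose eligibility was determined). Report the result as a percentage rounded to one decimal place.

37.5%

No contact after all attempts = 21 + 52 = 73
Unknown if eligible = 92 + 43 = 135
Top → 144
Known eligible → 144 + 22 + 38 + 73 + 22 = 299
e = 299 / (299 + 174) = 299 / 473 = 0.6321
Estimated eligible among unknowns → 0.6321 × 135 = 85.33
Denominator → 299 + 85.33 = 384.33
RR3 = 144 / 384.33 = 0.3747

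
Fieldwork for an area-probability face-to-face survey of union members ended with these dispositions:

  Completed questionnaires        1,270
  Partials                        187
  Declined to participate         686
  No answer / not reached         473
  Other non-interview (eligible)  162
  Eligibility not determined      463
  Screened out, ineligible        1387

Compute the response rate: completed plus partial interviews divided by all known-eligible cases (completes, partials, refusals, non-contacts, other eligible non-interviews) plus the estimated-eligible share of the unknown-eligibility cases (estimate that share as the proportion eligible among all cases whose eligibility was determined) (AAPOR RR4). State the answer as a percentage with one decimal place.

47.2%

Numerator: 1270 + 187 = 1457
Known eligible: 1270 + 187 + 686 + 473 + 162 = 2778
e = 2778 / (2778 + 1387) = 2778 / 4165 = 0.6670
Estimated eligible among unknowns: 0.6670 × 463 = 308.82
Denom: 2778 + 308.82 = 3086.82
RR4 = 1457 / 3086.82 = 0.4720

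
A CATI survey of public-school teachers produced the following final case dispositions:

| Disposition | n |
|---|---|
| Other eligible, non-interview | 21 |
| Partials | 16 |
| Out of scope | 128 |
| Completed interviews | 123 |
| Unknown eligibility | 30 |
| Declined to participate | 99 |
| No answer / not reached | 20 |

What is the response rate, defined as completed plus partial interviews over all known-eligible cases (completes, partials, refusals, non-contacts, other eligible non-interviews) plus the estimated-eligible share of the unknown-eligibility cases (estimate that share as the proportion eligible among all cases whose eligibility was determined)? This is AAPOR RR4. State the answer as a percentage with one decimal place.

Numerator: 123 + 16 = 139
Known eligible: 123 + 16 + 99 + 20 + 21 = 279
e = 279 / (279 + 128) = 279 / 407 = 0.6855
Estimated eligible among unknowns: 0.6855 × 30 = 20.57
Denom: 279 + 20.57 = 299.57
RR4 = 139 / 299.57 = 0.4640

46.4%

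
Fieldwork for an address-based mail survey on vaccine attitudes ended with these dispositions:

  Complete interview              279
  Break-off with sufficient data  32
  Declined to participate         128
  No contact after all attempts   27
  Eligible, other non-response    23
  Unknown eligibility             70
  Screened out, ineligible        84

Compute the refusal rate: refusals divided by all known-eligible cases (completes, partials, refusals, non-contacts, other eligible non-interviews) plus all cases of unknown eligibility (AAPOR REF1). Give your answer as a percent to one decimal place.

Top → 128
Denominator → 279 + 32 + 128 + 27 + 23 + 70 = 559
REF1 = 128 / 559 = 0.2290

22.9%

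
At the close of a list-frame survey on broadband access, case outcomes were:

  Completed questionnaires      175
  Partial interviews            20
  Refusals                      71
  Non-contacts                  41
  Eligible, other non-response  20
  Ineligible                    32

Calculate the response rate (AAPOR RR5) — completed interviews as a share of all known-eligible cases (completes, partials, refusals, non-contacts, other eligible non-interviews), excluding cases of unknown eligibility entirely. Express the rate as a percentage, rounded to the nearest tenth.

53.5%

Top = 175
Base = 175 + 20 + 71 + 41 + 20 = 327
RR5 = 175 / 327 = 0.5352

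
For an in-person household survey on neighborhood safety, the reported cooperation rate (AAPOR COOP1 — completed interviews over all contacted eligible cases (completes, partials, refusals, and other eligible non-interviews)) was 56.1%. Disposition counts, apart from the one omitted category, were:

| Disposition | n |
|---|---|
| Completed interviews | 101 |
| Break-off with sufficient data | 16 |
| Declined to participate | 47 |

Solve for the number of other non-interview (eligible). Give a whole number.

COOP1 = 101 / D = 0.561
D = 101 / 0.561 = 180.0
Other denominator terms total 164
other non-interview (eligible) = 180.0 − 164 ≈ 16

16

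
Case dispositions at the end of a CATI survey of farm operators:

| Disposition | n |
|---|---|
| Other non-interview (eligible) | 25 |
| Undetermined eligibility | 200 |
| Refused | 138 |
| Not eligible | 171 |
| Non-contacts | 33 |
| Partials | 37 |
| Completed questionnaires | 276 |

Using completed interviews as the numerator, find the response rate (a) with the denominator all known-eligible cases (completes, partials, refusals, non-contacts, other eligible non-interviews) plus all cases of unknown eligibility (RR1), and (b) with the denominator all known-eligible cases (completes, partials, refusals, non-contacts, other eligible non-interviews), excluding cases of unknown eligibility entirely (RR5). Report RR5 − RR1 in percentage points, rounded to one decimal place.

15.3

Numerator: 276
Denom: 276 + 37 + 138 + 33 + 25 + 200 = 709
RR1 = 276 / 709 = 0.3893
Denom: 276 + 37 + 138 + 33 + 25 = 509
RR5 = 276 / 509 = 0.5422
Difference = 54.22 − 38.93 = 15.29 percentage points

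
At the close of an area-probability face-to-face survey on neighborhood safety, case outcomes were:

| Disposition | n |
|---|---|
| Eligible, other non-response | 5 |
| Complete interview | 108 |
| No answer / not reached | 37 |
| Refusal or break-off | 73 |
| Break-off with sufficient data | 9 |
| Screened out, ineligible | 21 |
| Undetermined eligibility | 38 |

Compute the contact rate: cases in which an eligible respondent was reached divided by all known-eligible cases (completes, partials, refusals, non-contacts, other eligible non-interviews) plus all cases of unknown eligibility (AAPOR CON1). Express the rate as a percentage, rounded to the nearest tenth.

Numerator: 108 + 9 + 73 + 5 = 195
Denom: 108 + 9 + 73 + 37 + 5 + 38 = 270
CON1 = 195 / 270 = 0.7222

72.2%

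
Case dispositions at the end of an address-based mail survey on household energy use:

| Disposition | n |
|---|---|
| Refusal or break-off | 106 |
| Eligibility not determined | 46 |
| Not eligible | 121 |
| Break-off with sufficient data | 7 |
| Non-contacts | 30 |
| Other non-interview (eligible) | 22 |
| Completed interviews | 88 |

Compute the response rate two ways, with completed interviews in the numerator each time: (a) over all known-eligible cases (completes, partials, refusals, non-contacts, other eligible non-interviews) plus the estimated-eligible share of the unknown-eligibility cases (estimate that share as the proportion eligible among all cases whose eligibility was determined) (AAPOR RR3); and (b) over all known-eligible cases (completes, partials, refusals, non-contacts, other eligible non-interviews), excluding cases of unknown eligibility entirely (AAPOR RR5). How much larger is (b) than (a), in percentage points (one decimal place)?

3.8

Num → 88
Determined eligible → 88 + 7 + 106 + 30 + 22 = 253
e = 253 / (253 + 121) = 253 / 374 = 0.6765
Estimated eligible among unknowns → 0.6765 × 46 = 31.12
Denom → 253 + 31.12 = 284.12
RR3 = 88 / 284.12 = 0.3097
Denom → 88 + 7 + 106 + 30 + 22 = 253
RR5 = 88 / 253 = 0.3478
Difference = 34.78 − 30.97 = 3.81 percentage points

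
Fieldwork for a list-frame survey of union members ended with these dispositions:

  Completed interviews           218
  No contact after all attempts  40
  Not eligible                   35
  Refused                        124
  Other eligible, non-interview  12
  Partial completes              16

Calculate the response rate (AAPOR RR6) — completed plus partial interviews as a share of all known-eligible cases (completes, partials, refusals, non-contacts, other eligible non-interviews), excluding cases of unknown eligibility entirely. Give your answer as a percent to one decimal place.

57.1%

Numerator = 218 + 16 = 234
Denominator = 218 + 16 + 124 + 40 + 12 = 410
RR6 = 234 / 410 = 0.5707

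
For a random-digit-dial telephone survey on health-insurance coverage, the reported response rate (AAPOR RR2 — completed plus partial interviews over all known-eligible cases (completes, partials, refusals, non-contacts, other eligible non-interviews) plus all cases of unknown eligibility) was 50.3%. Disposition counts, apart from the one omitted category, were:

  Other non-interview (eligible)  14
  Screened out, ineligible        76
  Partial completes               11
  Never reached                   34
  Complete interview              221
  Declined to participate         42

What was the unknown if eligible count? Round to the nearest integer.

139

Top → 221 + 11 = 232
RR2 = 232 / D = 0.503
D = 232 / 0.503 = 461.2
Rest of base = 322
unknown if eligible = 461.2 − 322 ≈ 139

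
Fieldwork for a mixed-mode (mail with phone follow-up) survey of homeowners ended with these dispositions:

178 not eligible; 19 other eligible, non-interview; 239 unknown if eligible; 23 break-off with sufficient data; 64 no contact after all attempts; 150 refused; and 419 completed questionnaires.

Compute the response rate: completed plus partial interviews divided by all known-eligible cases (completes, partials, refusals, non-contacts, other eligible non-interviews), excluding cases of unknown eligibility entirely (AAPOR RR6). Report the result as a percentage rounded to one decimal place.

Num → 419 + 23 = 442
Base → 419 + 23 + 150 + 64 + 19 = 675
RR6 = 442 / 675 = 0.6548

65.5%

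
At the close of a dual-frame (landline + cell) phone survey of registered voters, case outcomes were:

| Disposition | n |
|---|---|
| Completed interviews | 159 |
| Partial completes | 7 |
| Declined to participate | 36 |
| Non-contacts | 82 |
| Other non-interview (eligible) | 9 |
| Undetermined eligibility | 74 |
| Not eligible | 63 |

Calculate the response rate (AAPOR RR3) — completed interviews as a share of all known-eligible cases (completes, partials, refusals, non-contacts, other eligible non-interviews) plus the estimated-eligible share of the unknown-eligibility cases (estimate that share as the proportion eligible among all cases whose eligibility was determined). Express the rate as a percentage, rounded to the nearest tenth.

44.9%

Numerator = 159
Determined eligible = 159 + 7 + 36 + 82 + 9 = 293
e = 293 / (293 + 63) = 293 / 356 = 0.8230
Eligible share of unknowns = 0.8230 × 74 = 60.90
Denominator = 293 + 60.90 = 353.90
RR3 = 159 / 353.90 = 0.4493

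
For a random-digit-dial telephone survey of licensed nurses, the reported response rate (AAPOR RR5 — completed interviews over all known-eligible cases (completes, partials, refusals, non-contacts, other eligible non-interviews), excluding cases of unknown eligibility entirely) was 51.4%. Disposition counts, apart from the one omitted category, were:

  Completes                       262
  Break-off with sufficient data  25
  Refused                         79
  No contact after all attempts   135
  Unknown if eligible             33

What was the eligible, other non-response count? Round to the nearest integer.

RR5 = 262 / D = 0.514
D = 262 / 0.514 = 509.7
Rest of base = 501
eligible, other non-response = 509.7 − 501 ≈ 9

9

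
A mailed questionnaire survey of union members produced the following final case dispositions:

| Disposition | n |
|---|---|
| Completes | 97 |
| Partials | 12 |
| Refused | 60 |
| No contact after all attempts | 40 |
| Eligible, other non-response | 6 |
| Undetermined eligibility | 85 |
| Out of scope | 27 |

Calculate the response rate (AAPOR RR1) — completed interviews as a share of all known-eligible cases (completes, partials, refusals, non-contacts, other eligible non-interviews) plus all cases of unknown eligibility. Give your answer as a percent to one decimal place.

32.3%

Num: 97
Base: 97 + 12 + 60 + 40 + 6 + 85 = 300
RR1 = 97 / 300 = 0.3233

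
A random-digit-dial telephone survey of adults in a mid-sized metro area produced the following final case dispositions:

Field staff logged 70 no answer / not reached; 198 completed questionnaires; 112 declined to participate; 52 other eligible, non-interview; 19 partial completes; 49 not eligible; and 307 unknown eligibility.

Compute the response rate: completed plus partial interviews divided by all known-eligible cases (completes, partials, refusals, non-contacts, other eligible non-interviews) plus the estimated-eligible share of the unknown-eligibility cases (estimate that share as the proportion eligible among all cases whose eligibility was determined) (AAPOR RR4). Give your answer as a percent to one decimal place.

Num = 198 + 19 = 217
Determined eligible = 198 + 19 + 112 + 70 + 52 = 451
e = 451 / (451 + 49) = 451 / 500 = 0.9020
Estimated eligible among unknowns = 0.9020 × 307 = 276.91
Denom = 451 + 276.91 = 727.91
RR4 = 217 / 727.91 = 0.2981

29.8%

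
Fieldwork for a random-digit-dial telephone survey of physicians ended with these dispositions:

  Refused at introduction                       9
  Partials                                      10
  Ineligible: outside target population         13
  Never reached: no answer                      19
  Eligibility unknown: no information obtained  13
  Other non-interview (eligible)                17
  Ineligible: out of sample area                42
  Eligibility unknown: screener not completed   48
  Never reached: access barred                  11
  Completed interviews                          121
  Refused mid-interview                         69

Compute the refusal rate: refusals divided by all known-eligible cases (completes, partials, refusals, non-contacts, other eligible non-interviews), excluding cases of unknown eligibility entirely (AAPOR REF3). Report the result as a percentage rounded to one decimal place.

30.5%

Refusal or break-off = 9 + 69 = 78
Never reached = 19 + 11 = 30
Undetermined eligibility = 48 + 13 = 61
Not eligible = 13 + 42 = 55
Num: 78
Base: 121 + 10 + 78 + 30 + 17 = 256
REF3 = 78 / 256 = 0.3047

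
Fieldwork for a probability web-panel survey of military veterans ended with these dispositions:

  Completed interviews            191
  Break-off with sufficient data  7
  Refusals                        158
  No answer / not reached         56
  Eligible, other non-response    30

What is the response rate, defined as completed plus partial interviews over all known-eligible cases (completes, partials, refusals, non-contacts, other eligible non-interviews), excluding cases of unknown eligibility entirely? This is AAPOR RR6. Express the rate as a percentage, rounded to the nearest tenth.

44.8%

Num: 191 + 7 = 198
Denominator: 191 + 7 + 158 + 56 + 30 = 442
RR6 = 198 / 442 = 0.4480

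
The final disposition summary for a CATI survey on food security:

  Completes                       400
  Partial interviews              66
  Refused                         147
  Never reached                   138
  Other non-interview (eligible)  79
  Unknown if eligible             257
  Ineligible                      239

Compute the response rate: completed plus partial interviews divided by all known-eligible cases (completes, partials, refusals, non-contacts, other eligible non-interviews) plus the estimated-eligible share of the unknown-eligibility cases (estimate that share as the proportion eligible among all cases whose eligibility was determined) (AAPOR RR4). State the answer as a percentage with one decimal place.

45.3%

Numerator: 400 + 66 = 466
Known eligible: 400 + 66 + 147 + 138 + 79 = 830
e = 830 / (830 + 239) = 830 / 1069 = 0.7764
Estimated eligible among unknowns: 0.7764 × 257 = 199.53
Denominator: 830 + 199.53 = 1029.53
RR4 = 466 / 1029.53 = 0.4526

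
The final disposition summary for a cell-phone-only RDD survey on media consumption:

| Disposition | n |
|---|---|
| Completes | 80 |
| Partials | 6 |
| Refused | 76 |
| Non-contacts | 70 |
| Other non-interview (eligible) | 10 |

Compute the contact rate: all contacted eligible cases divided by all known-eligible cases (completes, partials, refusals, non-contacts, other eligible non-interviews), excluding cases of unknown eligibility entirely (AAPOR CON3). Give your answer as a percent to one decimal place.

71.1%

Numerator = 80 + 6 + 76 + 10 = 172
Denominator = 80 + 6 + 76 + 70 + 10 = 242
CON3 = 172 / 242 = 0.7107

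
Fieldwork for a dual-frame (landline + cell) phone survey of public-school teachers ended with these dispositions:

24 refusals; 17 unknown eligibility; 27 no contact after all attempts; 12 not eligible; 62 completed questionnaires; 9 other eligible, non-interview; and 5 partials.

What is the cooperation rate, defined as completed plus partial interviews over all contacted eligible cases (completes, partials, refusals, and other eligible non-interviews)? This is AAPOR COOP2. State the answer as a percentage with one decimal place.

Num = 62 + 5 = 67
Base = 62 + 5 + 24 + 9 = 100
COOP2 = 67 / 100 = 0.6700

67.0%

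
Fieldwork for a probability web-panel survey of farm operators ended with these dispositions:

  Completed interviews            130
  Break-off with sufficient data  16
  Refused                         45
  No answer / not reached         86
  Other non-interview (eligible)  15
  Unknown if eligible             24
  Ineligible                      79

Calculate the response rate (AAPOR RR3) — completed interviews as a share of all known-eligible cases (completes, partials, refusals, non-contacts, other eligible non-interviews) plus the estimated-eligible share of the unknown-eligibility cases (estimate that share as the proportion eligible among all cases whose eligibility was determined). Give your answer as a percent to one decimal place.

Numerator → 130
Known eligible → 130 + 16 + 45 + 86 + 15 = 292
e = 292 / (292 + 79) = 292 / 371 = 0.7871
e × U → 0.7871 × 24 = 18.89
Denominator → 292 + 18.89 = 310.89
RR3 = 130 / 310.89 = 0.4182

41.8%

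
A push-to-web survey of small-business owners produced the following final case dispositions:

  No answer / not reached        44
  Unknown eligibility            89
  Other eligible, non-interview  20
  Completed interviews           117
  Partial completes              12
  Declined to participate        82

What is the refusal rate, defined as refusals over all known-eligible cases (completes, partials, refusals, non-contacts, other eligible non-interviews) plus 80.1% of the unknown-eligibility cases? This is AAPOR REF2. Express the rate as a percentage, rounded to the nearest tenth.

23.7%

Num: 82
Determined eligible: 117 + 12 + 82 + 44 + 20 = 275
Eligible share of unknowns: 0.8010 × 89 = 71.29
Denominator: 275 + 71.29 = 346.29
REF2 = 82 / 346.29 = 0.2368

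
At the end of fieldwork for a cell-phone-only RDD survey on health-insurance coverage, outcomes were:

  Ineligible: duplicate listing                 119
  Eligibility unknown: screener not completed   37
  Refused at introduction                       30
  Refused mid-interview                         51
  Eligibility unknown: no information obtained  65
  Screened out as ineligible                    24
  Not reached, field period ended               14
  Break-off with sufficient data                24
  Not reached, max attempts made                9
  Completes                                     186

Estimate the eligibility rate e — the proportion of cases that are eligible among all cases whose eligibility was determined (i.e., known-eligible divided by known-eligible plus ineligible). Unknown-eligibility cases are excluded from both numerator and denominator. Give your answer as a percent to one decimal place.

68.7%

Declined to participate = 30 + 51 = 81
No contact after all attempts = 14 + 9 = 23
Eligibility not determined = 37 + 65 = 102
Screened out, ineligible = 24 + 119 = 143
Eligible (known): 186 + 24 + 81 + 23 = 314
e = 314 / (314 + 143) = 314 / 457 = 0.6871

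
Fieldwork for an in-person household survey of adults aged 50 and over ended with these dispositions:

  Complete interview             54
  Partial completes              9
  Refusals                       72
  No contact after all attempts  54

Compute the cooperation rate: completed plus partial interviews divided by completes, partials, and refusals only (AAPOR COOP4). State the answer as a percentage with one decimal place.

Num = 54 + 9 = 63
Base = 54 + 9 + 72 = 135
COOP4 = 63 / 135 = 0.4667

46.7%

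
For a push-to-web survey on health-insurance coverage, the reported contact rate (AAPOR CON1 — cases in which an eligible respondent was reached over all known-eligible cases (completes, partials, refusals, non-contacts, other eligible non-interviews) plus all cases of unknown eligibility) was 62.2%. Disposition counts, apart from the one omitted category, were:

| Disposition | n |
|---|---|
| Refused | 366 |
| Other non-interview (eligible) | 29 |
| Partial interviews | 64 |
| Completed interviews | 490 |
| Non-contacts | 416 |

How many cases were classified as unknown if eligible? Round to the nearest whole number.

161

Numerator = 490 + 64 + 366 + 29 = 949
CON1 = 949 / D = 0.622
D = 949 / 0.622 = 1525.7
Rest of base = 1365
unknown if eligible = 1525.7 − 1365 ≈ 161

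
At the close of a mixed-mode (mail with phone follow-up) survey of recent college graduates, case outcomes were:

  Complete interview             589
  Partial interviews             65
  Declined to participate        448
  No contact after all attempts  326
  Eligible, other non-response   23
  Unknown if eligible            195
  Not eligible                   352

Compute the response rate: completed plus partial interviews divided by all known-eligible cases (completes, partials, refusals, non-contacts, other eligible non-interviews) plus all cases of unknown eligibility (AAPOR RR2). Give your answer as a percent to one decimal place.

39.7%

Numerator: 589 + 65 = 654
Denom: 589 + 65 + 448 + 326 + 23 + 195 = 1646
RR2 = 654 / 1646 = 0.3973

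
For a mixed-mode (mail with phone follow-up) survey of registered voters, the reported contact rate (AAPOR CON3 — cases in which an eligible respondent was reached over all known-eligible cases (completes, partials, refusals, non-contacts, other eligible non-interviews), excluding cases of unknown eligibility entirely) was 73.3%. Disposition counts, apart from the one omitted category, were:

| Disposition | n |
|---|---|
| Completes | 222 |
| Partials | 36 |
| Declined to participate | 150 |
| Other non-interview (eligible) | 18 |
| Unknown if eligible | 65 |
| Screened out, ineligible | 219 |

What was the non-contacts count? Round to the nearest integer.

155

Top → 222 + 36 + 150 + 18 = 426
CON3 = 426 / D = 0.733
D = 426 / 0.733 = 581.2
Remaining denominator categories sum to 426
non-contacts = 581.2 − 426 ≈ 155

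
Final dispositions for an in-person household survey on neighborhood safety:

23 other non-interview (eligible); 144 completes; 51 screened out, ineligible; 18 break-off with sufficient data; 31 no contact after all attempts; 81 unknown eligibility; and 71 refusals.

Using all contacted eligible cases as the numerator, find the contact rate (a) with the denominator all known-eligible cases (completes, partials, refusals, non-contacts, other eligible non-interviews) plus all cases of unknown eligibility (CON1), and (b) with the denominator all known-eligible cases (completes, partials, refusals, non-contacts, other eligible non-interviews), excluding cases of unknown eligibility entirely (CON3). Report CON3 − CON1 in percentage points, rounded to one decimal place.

19.6

Numerator = 144 + 18 + 71 + 23 = 256
Base = 144 + 18 + 71 + 31 + 23 + 81 = 368
CON1 = 256 / 368 = 0.6957
Base = 144 + 18 + 71 + 31 + 23 = 287
CON3 = 256 / 287 = 0.8920
Difference = 89.20 − 69.57 = 19.63 percentage points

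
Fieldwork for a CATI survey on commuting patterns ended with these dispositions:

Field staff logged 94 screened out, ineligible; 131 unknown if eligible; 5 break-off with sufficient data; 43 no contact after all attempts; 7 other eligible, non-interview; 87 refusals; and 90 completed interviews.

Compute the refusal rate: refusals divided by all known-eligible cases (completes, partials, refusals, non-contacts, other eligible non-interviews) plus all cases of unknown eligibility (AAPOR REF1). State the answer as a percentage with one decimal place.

Top → 87
Denominator → 90 + 5 + 87 + 43 + 7 + 131 = 363
REF1 = 87 / 363 = 0.2397

24.0%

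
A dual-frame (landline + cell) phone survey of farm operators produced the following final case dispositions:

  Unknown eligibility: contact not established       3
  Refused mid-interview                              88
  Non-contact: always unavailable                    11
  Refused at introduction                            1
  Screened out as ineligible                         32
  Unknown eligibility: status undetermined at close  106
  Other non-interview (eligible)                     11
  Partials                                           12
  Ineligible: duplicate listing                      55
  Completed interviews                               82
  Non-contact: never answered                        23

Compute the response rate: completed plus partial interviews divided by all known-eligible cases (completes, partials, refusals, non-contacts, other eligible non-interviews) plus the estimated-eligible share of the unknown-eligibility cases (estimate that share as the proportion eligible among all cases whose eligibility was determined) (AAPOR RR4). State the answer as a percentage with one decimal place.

Refusal or break-off = 1 + 88 = 89
Non-contacts = 23 + 11 = 34
Eligibility not determined = 3 + 106 = 109
Out of scope = 32 + 55 = 87
Num: 82 + 12 = 94
Determined eligible: 82 + 12 + 89 + 34 + 11 = 228
e = 228 / (228 + 87) = 228 / 315 = 0.7238
Estimated eligible among unknowns: 0.7238 × 109 = 78.89
Base: 228 + 78.89 = 306.89
RR4 = 94 / 306.89 = 0.3063

30.6%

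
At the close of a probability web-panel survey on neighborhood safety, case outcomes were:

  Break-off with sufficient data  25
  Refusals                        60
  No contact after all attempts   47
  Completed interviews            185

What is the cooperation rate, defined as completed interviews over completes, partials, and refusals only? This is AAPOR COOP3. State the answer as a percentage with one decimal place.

68.5%

Numerator = 185
Denominator = 185 + 25 + 60 = 270
COOP3 = 185 / 270 = 0.6852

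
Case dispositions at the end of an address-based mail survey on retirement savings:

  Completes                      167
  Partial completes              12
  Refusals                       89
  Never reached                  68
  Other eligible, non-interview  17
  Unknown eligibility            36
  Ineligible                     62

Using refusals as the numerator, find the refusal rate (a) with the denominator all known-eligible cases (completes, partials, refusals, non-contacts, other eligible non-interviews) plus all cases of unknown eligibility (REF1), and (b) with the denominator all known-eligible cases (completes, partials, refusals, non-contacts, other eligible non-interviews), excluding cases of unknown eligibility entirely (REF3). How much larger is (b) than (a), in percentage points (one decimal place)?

2.3

Num: 89
Denominator: 167 + 12 + 89 + 68 + 17 + 36 = 389
REF1 = 89 / 389 = 0.2288
Denominator: 167 + 12 + 89 + 68 + 17 = 353
REF3 = 89 / 353 = 0.2521
Difference = 25.21 − 22.88 = 2.33 percentage points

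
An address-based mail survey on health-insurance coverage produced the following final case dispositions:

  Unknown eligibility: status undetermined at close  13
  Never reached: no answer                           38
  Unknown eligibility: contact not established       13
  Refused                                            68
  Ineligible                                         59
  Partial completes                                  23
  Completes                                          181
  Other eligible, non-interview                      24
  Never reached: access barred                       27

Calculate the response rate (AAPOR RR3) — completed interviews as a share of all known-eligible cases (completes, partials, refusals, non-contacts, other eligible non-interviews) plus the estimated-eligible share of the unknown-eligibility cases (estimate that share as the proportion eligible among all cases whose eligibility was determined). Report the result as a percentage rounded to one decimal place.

47.2%

No answer / not reached = 38 + 27 = 65
Eligibility not determined = 13 + 13 = 26
Top = 181
Eligible (known) = 181 + 23 + 68 + 65 + 24 = 361
e = 361 / (361 + 59) = 361 / 420 = 0.8595
Eligible share of unknowns = 0.8595 × 26 = 22.35
Denominator = 361 + 22.35 = 383.35
RR3 = 181 / 383.35 = 0.4722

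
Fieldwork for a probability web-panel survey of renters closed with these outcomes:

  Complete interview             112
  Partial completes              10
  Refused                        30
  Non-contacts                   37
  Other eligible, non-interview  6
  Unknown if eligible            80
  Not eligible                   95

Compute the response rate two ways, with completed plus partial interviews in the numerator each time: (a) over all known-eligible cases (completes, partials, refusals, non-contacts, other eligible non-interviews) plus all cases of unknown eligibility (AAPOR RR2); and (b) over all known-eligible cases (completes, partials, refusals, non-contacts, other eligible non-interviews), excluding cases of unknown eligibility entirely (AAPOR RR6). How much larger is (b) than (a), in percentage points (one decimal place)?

Numerator → 112 + 10 = 122
Denominator → 112 + 10 + 30 + 37 + 6 + 80 = 275
RR2 = 122 / 275 = 0.4436
Denominator → 112 + 10 + 30 + 37 + 6 = 195
RR6 = 122 / 195 = 0.6256
Difference = 62.56 − 44.36 = 18.20 percentage points

18.2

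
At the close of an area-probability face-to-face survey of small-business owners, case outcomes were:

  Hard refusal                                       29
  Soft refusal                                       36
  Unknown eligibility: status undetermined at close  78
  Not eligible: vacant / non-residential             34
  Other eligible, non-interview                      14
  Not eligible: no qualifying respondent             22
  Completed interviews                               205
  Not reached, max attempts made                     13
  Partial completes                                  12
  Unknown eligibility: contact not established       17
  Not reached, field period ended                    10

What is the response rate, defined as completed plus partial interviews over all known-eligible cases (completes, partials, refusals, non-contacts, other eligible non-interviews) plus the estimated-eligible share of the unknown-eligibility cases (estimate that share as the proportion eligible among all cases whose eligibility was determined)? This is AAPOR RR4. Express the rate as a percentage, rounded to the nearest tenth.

54.3%

Refusals = 29 + 36 = 65
No contact after all attempts = 10 + 13 = 23
Undetermined eligibility = 17 + 78 = 95
Screened out, ineligible = 22 + 34 = 56
Num → 205 + 12 = 217
Known eligible → 205 + 12 + 65 + 23 + 14 = 319
e = 319 / (319 + 56) = 319 / 375 = 0.8507
Estimated eligible among unknowns → 0.8507 × 95 = 80.82
Denominator → 319 + 80.82 = 399.82
RR4 = 217 / 399.82 = 0.5427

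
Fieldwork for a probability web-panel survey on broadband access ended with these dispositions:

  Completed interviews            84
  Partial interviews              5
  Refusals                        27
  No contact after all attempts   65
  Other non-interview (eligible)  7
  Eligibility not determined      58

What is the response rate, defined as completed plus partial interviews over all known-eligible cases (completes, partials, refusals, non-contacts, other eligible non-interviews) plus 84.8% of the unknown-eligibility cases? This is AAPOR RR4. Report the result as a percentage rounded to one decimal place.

37.5%

Numerator: 84 + 5 = 89
Eligible (known): 84 + 5 + 27 + 65 + 7 = 188
Eligible share of unknowns: 0.8480 × 58 = 49.18
Base: 188 + 49.18 = 237.18
RR4 = 89 / 237.18 = 0.3752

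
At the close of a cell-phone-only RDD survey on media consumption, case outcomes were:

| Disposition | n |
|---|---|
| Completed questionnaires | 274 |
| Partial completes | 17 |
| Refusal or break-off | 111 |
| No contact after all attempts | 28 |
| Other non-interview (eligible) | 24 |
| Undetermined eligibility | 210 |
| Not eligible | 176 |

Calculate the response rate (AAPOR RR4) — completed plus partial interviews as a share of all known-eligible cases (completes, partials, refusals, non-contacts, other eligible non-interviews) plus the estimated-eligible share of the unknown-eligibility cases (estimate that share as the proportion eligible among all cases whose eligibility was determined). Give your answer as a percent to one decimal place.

48.1%

Top = 274 + 17 = 291
Eligible (known) = 274 + 17 + 111 + 28 + 24 = 454
e = 454 / (454 + 176) = 454 / 630 = 0.7206
e × U = 0.7206 × 210 = 151.33
Denom = 454 + 151.33 = 605.33
RR4 = 291 / 605.33 = 0.4807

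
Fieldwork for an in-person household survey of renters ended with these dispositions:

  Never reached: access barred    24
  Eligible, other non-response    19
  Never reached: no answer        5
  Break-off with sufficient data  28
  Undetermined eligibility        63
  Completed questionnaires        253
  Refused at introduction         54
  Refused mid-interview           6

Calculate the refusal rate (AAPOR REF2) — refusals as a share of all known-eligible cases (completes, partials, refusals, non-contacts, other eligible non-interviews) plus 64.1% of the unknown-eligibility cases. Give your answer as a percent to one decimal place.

14.0%

Declined to participate = 54 + 6 = 60
Non-contacts = 5 + 24 = 29
Top → 60
Determined eligible → 253 + 28 + 60 + 29 + 19 = 389
e × U → 0.6410 × 63 = 40.38
Denom → 389 + 40.38 = 429.38
REF2 = 60 / 429.38 = 0.1397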